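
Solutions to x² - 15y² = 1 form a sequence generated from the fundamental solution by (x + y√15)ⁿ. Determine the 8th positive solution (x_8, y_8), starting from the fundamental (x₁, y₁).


Step 1: Find the fundamental solution (x₁, y₁) of x² - 15y² = 1.
  Expand √15 as a continued fraction. a₀ = ⌊√15⌋ = 3; iterate m_{k+1} = d_k·a_k − m_k, d_{k+1} = (15 − m_{k+1}²)/d_k, a_{k+1} = ⌊(a₀ + m_{k+1})/d_{k+1}⌋ (starting m₀ = 0, d₀ = 1), with convergents p_k = a_k·p_{k-1} + p_{k-2}, q_k = a_k·q_{k-1} + q_{k-2} (p₋₁ = 1, q₋₁ = 0):
  k = 0: a₀ = 3; p₀/q₀ = 3/1; p₀² − 15·q₀² = 9 − 15 = -6.
  k = 1: m = 3, d = 6, a = ⌊(3 + 3)/6⌋ = 1; p/q = (1·3 + 1)/(1·1 + 0) = 4/1; p² − 15·q² = 16 − 15 = 1.
  The first convergent with p² − 15·q² = 1 gives the fundamental solution (x₁, y₁) = (4, 1).
Step 2: Apply the recurrence (x_{n+1}, y_{n+1}) = (x₁x_n + 15y₁y_n, x₁y_n + y₁x_n) repeatedly.
  From (x_1, y_1) = (4, 1): x_2 = 4·4 + 15·1·1 = 31; y_2 = 4·1 + 1·4 = 8.
  From (x_2, y_2) = (31, 8): x_3 = 4·31 + 15·1·8 = 244; y_3 = 4·8 + 1·31 = 63.
  From (x_3, y_3) = (244, 63): x_4 = 4·244 + 15·1·63 = 1921; y_4 = 4·63 + 1·244 = 496.
  From (x_4, y_4) = (1921, 496): x_5 = 4·1921 + 15·1·496 = 15124; y_5 = 4·496 + 1·1921 = 3905.
  From (x_5, y_5) = (15124, 3905): x_6 = 4·15124 + 15·1·3905 = 119071; y_6 = 4·3905 + 1·15124 = 30744.
  From (x_6, y_6) = (119071, 30744): x_7 = 4·119071 + 15·1·30744 = 937444; y_7 = 4·30744 + 1·119071 = 242047.
  From (x_7, y_7) = (937444, 242047): x_8 = 4·937444 + 15·1·242047 = 7380481; y_8 = 4·242047 + 1·937444 = 1905632.
Step 3: Verify x_8² - 15·y_8² = 54471499791361 - 54471499791360 = 1 (should be 1). ✓

(x_1, y_1) = (4, 1); (x_8, y_8) = (7380481, 1905632).


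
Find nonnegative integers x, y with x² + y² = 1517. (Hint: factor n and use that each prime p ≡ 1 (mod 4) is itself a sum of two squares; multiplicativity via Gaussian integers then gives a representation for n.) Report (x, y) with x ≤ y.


Step 1: Factor n = 1517 = 37 · 41.
Step 2: Check the mod-4 condition on each prime factor: 37 ≡ 1 (mod 4), exponent 1; 41 ≡ 1 (mod 4), exponent 1.
All primes ≡ 3 (mod 4) appear to even exponent (or don't appear), so by the two-squares theorem n IS expressible as a sum of two squares.
Step 3: Build a representation. Here n = 37 · 41 is a product of primes ≡ 1 (mod 4). Each prime p ≡ 1 (mod 4) is itself a sum of two squares; find a² by testing p − a² for a perfect square:
  37: 37 − 1² = 36 = 6² ⇒ 37 = 1² + 6².
  41: 41 − 1² = 40, 41 − 2² = 37, 41 − 3² = 32, 41 − 4² = 25 = 5² ⇒ 41 = 4² + 5².
  Combine using the Brahmagupta–Fibonacci identity (a² + b²)(c² + d²) = (ac − bd)² + (ad + bc)² = (ac + bd)² + (ad − bc)²:
  37 · 41 = 1517: from (1² + 6²)(4² + 5²), take (1·4 − 6·5, 1·5 + 6·4) = (4 − 30, 5 + 24) = (-26, 29); dropping signs (only squares matter) gives (26, 29); check 26² + 29² = 676 + 841 = 1517 ✓.
Step 4: Order so x ≤ y and verify: 26² + 29² = 676 + 841 = 1517 = n. ✓

n = 1517 = 26² + 29² (one valid representation with x ≤ y).


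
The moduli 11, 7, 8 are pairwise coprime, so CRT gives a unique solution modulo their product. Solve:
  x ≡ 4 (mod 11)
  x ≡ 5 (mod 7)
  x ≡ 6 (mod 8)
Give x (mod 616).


Moduli 11, 7, 8 are pairwise coprime; by CRT there is a unique solution modulo M = 11 · 7 · 8 = 616.
Solve pairwise, accumulating the modulus:
  Start with x ≡ 4 (mod 11).
  Combine with x ≡ 5 (mod 7): since gcd(11, 7) = 1, we get a unique residue mod 77.
    Write x = 4 + 11·t and substitute into x ≡ 5 (mod 7): 11·t ≡ 5 − 4 = 1 (mod 7).
    Reduce coefficients mod 7: 4·t ≡ 1 (mod 7).
    The inverse of 4 mod 7 is 2 (since 4·2 = 8 = 1·7 + 1), so t ≡ 2·1 = 2 ≡ 2 (mod 7).
    Then x = 4 + 11·2 = 26, valid modulo lcm(11, 7) = 77: x ≡ 26 (mod 77).
  Combine with x ≡ 6 (mod 8): since gcd(77, 8) = 1, we get a unique residue mod 616.
    Write x = 26 + 77·t and substitute into x ≡ 6 (mod 8): 77·t ≡ 6 − 26 = -20 (mod 8).
    Reduce coefficients mod 8: 5·t ≡ 4 (mod 8).
    The inverse of 5 mod 8 is 5 (since 5·5 = 25 = 3·8 + 1), so t ≡ 5·4 = 20 ≡ 4 (mod 8).
    Then x = 26 + 77·4 = 334, valid modulo lcm(77, 8) = 616: x ≡ 334 (mod 616).
Verify: 334 mod 11 = 4 ✓, 334 mod 7 = 5 ✓, 334 mod 8 = 6 ✓.

x ≡ 334 (mod 616).


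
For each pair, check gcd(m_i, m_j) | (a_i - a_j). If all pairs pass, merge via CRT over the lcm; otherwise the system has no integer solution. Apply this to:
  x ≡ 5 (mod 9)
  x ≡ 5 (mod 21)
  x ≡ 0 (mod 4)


Moduli 9, 21, 4 are not pairwise coprime, so CRT works modulo lcm(m_i) when all pairwise compatibility conditions hold.
Pairwise compatibility: gcd(m_i, m_j) must divide a_i - a_j for every pair.
Merge one congruence at a time:
  Start: x ≡ 5 (mod 9).
  Combine with x ≡ 5 (mod 21): gcd(9, 21) = 3; 5 - 5 = 0, which IS divisible by 3, so compatible.
    Write x = 5 + 9·t and substitute into x ≡ 5 (mod 21): 9·t ≡ 5 − 5 = 0 (mod 21).
    Divide the congruence (and modulus) by g = 3: 3·t ≡ 0 (mod 7).
    The inverse of 3 mod 7 is 5 (since 3·5 = 15 = 2·7 + 1), so t ≡ 5·0 = 0 ≡ 0 (mod 7).
    Then x = 5 + 9·0 = 5, valid modulo lcm(9, 21) = 63: x ≡ 5 (mod 63).
  Combine with x ≡ 0 (mod 4): gcd(63, 4) = 1; 0 - 5 = -5, which IS divisible by 1, so compatible.
    Write x = 5 + 63·t and substitute into x ≡ 0 (mod 4): 63·t ≡ 0 − 5 = -5 (mod 4).
    Reduce coefficients mod 4: 3·t ≡ 3 (mod 4).
    The inverse of 3 mod 4 is 3 (since 3·3 = 9 = 2·4 + 1), so t ≡ 3·3 = 9 ≡ 1 (mod 4).
    Then x = 5 + 63·1 = 68, valid modulo lcm(63, 4) = 252: x ≡ 68 (mod 252).
Verify: 68 mod 9 = 5, 68 mod 21 = 5, 68 mod 4 = 0.

x ≡ 68 (mod 252).


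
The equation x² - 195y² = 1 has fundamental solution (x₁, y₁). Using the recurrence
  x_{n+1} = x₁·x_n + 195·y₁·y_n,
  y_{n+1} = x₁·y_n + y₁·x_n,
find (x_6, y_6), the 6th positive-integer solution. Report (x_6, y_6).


Step 1: Find the fundamental solution (x₁, y₁) of x² - 195y² = 1.
  Expand √195 as a continued fraction. a₀ = ⌊√195⌋ = 13; iterate m_{k+1} = d_k·a_k − m_k, d_{k+1} = (195 − m_{k+1}²)/d_k, a_{k+1} = ⌊(a₀ + m_{k+1})/d_{k+1}⌋ (starting m₀ = 0, d₀ = 1), with convergents p_k = a_k·p_{k-1} + p_{k-2}, q_k = a_k·q_{k-1} + q_{k-2} (p₋₁ = 1, q₋₁ = 0):
  k = 0: a₀ = 13; p₀/q₀ = 13/1; p₀² − 195·q₀² = 169 − 195 = -26.
  k = 1: m = 13, d = 26, a = ⌊(13 + 13)/26⌋ = 1; p/q = (1·13 + 1)/(1·1 + 0) = 14/1; p² − 195·q² = 196 − 195 = 1.
  The first convergent with p² − 195·q² = 1 gives the fundamental solution (x₁, y₁) = (14, 1).
Step 2: Apply the recurrence (x_{n+1}, y_{n+1}) = (x₁x_n + 195y₁y_n, x₁y_n + y₁x_n) repeatedly.
  From (x_1, y_1) = (14, 1): x_2 = 14·14 + 195·1·1 = 391; y_2 = 14·1 + 1·14 = 28.
  From (x_2, y_2) = (391, 28): x_3 = 14·391 + 195·1·28 = 10934; y_3 = 14·28 + 1·391 = 783.
  From (x_3, y_3) = (10934, 783): x_4 = 14·10934 + 195·1·783 = 305761; y_4 = 14·783 + 1·10934 = 21896.
  From (x_4, y_4) = (305761, 21896): x_5 = 14·305761 + 195·1·21896 = 8550374; y_5 = 14·21896 + 1·305761 = 612305.
  From (x_5, y_5) = (8550374, 612305): x_6 = 14·8550374 + 195·1·612305 = 239104711; y_6 = 14·612305 + 1·8550374 = 17122644.
Step 3: Verify x_6² - 195·y_6² = 57171062822393521 - 57171062822393520 = 1 (should be 1). ✓

(x_1, y_1) = (14, 1); (x_6, y_6) = (239104711, 17122644).


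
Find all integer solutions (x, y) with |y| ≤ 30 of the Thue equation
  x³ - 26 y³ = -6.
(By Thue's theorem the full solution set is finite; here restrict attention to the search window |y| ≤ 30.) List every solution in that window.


The equation is x³ - 26y³ = -6. For fixed y, x³ = 26·y³ − 6, so a solution requires the RHS to be a perfect cube.
Strategy: iterate y from -30 to 30, compute RHS = 26·y³ − 6, and check whether it is a (positive or negative) perfect cube.
Check small values of y:
  y = 0: RHS = -6 is not a perfect cube.
  y = 1: RHS = 20 is not a perfect cube.
  y = -1: RHS = -32 is not a perfect cube.
  y = 2: RHS = 202 is not a perfect cube.
  y = -2: RHS = -214 is not a perfect cube.
  y = 3: RHS = 696 is not a perfect cube.
  y = -3: RHS = -708 is not a perfect cube.
Continuing the search up to |y| = 30 finds no solutions either.
No (x, y) in the scanned range satisfies the equation.

No integer solutions with |y| ≤ 30.


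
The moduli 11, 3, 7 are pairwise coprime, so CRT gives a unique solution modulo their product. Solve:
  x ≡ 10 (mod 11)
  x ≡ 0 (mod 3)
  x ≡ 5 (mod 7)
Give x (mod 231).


Moduli 11, 3, 7 are pairwise coprime; by CRT there is a unique solution modulo M = 11 · 3 · 7 = 231.
Solve pairwise, accumulating the modulus:
  Start with x ≡ 10 (mod 11).
  Combine with x ≡ 0 (mod 3): since gcd(11, 3) = 1, we get a unique residue mod 33.
    Write x = 10 + 11·t and substitute into x ≡ 0 (mod 3): 11·t ≡ 0 − 10 = -10 (mod 3).
    Reduce coefficients mod 3: 2·t ≡ 2 (mod 3).
    The inverse of 2 mod 3 is 2 (since 2·2 = 4 = 1·3 + 1), so t ≡ 2·2 = 4 ≡ 1 (mod 3).
    Then x = 10 + 11·1 = 21, valid modulo lcm(11, 3) = 33: x ≡ 21 (mod 33).
  Combine with x ≡ 5 (mod 7): since gcd(33, 7) = 1, we get a unique residue mod 231.
    Write x = 21 + 33·t and substitute into x ≡ 5 (mod 7): 33·t ≡ 5 − 21 = -16 (mod 7).
    Reduce coefficients mod 7: 5·t ≡ 5 (mod 7).
    The inverse of 5 mod 7 is 3 (since 5·3 = 15 = 2·7 + 1), so t ≡ 3·5 = 15 ≡ 1 (mod 7).
    Then x = 21 + 33·1 = 54, valid modulo lcm(33, 7) = 231: x ≡ 54 (mod 231).
Verify: 54 mod 11 = 10 ✓, 54 mod 3 = 0 ✓, 54 mod 7 = 5 ✓.

x ≡ 54 (mod 231).


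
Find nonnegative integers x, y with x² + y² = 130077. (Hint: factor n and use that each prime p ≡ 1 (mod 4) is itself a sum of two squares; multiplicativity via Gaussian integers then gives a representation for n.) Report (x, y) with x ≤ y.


Step 1: Factor n = 130077 = 3^2 · 97 · 149.
Step 2: Check the mod-4 condition on each prime factor: 3 ≡ 3 (mod 4), exponent 2 (must be even); 97 ≡ 1 (mod 4), exponent 1; 149 ≡ 1 (mod 4), exponent 1.
All primes ≡ 3 (mod 4) appear to even exponent (or don't appear), so by the two-squares theorem n IS expressible as a sum of two squares.
Step 3: Build a representation. Group n = k² · m with k = 3 and m = 97 · 149 = 14453 (a product of primes ≡ 1 (mod 4)); a representation of m scales to one of n via (k·x)² + (k·y)² = k²(x² + y²). Each prime p ≡ 1 (mod 4) is itself a sum of two squares; find a² by testing p − a² for a perfect square:
  97: 97 − 1² = 96, 97 − 2² = 93, 97 − 3² = 88, 97 − 4² = 81 = 9² ⇒ 97 = 4² + 9².
  149: 149 − 1² = 148, 149 − 2² = 145, 149 − 3² = 140, 149 − 4² = 133, 149 − 5² = 124, 149 − 6² = 113, 149 − 7² = 100 = 10² ⇒ 149 = 7² + 10².
  Combine using the Brahmagupta–Fibonacci identity (a² + b²)(c² + d²) = (ac − bd)² + (ad + bc)² = (ac + bd)² + (ad − bc)²:
  97 · 149 = 14453: from (4² + 9²)(7² + 10²), take (4·7 − 9·10, 4·10 + 9·7) = (28 − 90, 40 + 63) = (-62, 103); dropping signs (only squares matter) gives (62, 103); check 62² + 103² = 3844 + 10609 = 14453 ✓.
  Scale by k = 3: (3·62, 3·103) = (186, 309).
Step 4: Order so x ≤ y and verify: 186² + 309² = 34596 + 95481 = 130077 = n. ✓

n = 130077 = 186² + 309² (one valid representation with x ≤ y).


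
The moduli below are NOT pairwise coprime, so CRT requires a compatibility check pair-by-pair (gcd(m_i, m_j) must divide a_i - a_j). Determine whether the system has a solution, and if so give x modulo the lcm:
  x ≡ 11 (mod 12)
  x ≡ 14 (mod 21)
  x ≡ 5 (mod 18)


Moduli 12, 21, 18 are not pairwise coprime, so CRT works modulo lcm(m_i) when all pairwise compatibility conditions hold.
Pairwise compatibility: gcd(m_i, m_j) must divide a_i - a_j for every pair.
Merge one congruence at a time:
  Start: x ≡ 11 (mod 12).
  Combine with x ≡ 14 (mod 21): gcd(12, 21) = 3; 14 - 11 = 3, which IS divisible by 3, so compatible.
    Write x = 11 + 12·t and substitute into x ≡ 14 (mod 21): 12·t ≡ 14 − 11 = 3 (mod 21).
    Divide the congruence (and modulus) by g = 3: 4·t ≡ 1 (mod 7).
    The inverse of 4 mod 7 is 2 (since 4·2 = 8 = 1·7 + 1), so t ≡ 2·1 = 2 ≡ 2 (mod 7).
    Then x = 11 + 12·2 = 35, valid modulo lcm(12, 21) = 84: x ≡ 35 (mod 84).
  Combine with x ≡ 5 (mod 18): gcd(84, 18) = 6; 5 - 35 = -30, which IS divisible by 6, so compatible.
    Write x = 35 + 84·t and substitute into x ≡ 5 (mod 18): 84·t ≡ 5 − 35 = -30 (mod 18).
    Divide the congruence (and modulus) by g = 6: 14·t ≡ -5 (mod 3).
    Reduce coefficients mod 3: 2·t ≡ 1 (mod 3).
    The inverse of 2 mod 3 is 2 (since 2·2 = 4 = 1·3 + 1), so t ≡ 2·1 = 2 ≡ 2 (mod 3).
    Then x = 35 + 84·2 = 203, valid modulo lcm(84, 18) = 252: x ≡ 203 (mod 252).
Verify: 203 mod 12 = 11, 203 mod 21 = 14, 203 mod 18 = 5.

x ≡ 203 (mod 252).


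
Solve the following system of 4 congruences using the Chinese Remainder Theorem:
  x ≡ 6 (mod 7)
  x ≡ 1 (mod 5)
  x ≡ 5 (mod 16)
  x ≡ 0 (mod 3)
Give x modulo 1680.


Product of moduli M = 7 · 5 · 16 · 3 = 1680.
Merge one congruence at a time:
  Start: x ≡ 6 (mod 7).
  Combine with x ≡ 1 (mod 5); new modulus lcm = 35.
    Write x = 6 + 7·t and substitute into x ≡ 1 (mod 5): 7·t ≡ 1 − 6 = -5 (mod 5).
    Reduce coefficients mod 5: 2·t ≡ 0 (mod 5).
    The inverse of 2 mod 5 is 3 (since 2·3 = 6 = 1·5 + 1), so t ≡ 3·0 = 0 ≡ 0 (mod 5).
    Then x = 6 + 7·0 = 6, valid modulo lcm(7, 5) = 35: x ≡ 6 (mod 35).
  Combine with x ≡ 5 (mod 16); new modulus lcm = 560.
    Write x = 6 + 35·t and substitute into x ≡ 5 (mod 16): 35·t ≡ 5 − 6 = -1 (mod 16).
    Reduce coefficients mod 16: 3·t ≡ 15 (mod 16).
    The inverse of 3 mod 16 is 11 (since 3·11 = 33 = 2·16 + 1), so t ≡ 11·15 = 165 ≡ 5 (mod 16).
    Then x = 6 + 35·5 = 181, valid modulo lcm(35, 16) = 560: x ≡ 181 (mod 560).
  Combine with x ≡ 0 (mod 3); new modulus lcm = 1680.
    Write x = 181 + 560·t and substitute into x ≡ 0 (mod 3): 560·t ≡ 0 − 181 = -181 (mod 3).
    Reduce coefficients mod 3: 2·t ≡ 2 (mod 3).
    The inverse of 2 mod 3 is 2 (since 2·2 = 4 = 1·3 + 1), so t ≡ 2·2 = 4 ≡ 1 (mod 3).
    Then x = 181 + 560·1 = 741, valid modulo lcm(560, 3) = 1680: x ≡ 741 (mod 1680).
Verify against each original: 741 mod 7 = 6, 741 mod 5 = 1, 741 mod 16 = 5, 741 mod 3 = 0.

x ≡ 741 (mod 1680).


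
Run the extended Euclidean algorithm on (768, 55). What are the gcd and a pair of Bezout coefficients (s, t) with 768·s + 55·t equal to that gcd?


Euclidean algorithm on (768, 55) — divide until remainder is 0:
  768 = 13 · 55 + 53
  55 = 1 · 53 + 2
  53 = 26 · 2 + 1
  2 = 2 · 1 + 0
gcd(768, 55) = 1.
Track Bezout coefficients alongside the remainders: start with r₀ = 768 = a·1 + b·0 (s = 1, t = 0) and r₁ = 55 = a·0 + b·1 (s = 0, t = 1); each new remainder r_{k+1} = r_{k-1} − q_k·r_k inherits s_{k+1} = s_{k-1} − q_k·s_k, t_{k+1} = t_{k-1} − q_k·t_k, so r_k = a·s_k + b·t_k at every step:
  q = 13: r = 53, s = 1 − 13·0 = 1, t = 0 − 13·1 = -13  (check: 768·1 + 55·(-13) = 53)
  q = 1: r = 2, s = 0 − 1·1 = -1, t = 1 − 1·(-13) = 14  (check: 768·(-1) + 55·14 = 2)
  q = 26: r = 1, s = 1 − 26·(-1) = 27, t = -13 − 26·14 = -377  (check: 768·27 + 55·(-377) = 1)
The row with r = 1 (the gcd) gives the Bezout coefficients s = 27, t = -377.
Result: 768 · (27) + 55 · (-377) = 1.

gcd(768, 55) = 1; s = 27, t = -377 (check: 768·27 + 55·(-377) = 1).


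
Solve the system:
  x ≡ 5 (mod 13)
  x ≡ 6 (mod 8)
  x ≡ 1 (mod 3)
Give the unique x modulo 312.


Moduli 13, 8, 3 are pairwise coprime; by CRT there is a unique solution modulo M = 13 · 8 · 3 = 312.
Solve pairwise, accumulating the modulus:
  Start with x ≡ 5 (mod 13).
  Combine with x ≡ 6 (mod 8): since gcd(13, 8) = 1, we get a unique residue mod 104.
    Write x = 5 + 13·t and substitute into x ≡ 6 (mod 8): 13·t ≡ 6 − 5 = 1 (mod 8).
    Reduce coefficients mod 8: 5·t ≡ 1 (mod 8).
    The inverse of 5 mod 8 is 5 (since 5·5 = 25 = 3·8 + 1), so t ≡ 5·1 = 5 ≡ 5 (mod 8).
    Then x = 5 + 13·5 = 70, valid modulo lcm(13, 8) = 104: x ≡ 70 (mod 104).
  Combine with x ≡ 1 (mod 3): since gcd(104, 3) = 1, we get a unique residue mod 312.
    Write x = 70 + 104·t and substitute into x ≡ 1 (mod 3): 104·t ≡ 1 − 70 = -69 (mod 3).
    Reduce coefficients mod 3: 2·t ≡ 0 (mod 3).
    The inverse of 2 mod 3 is 2 (since 2·2 = 4 = 1·3 + 1), so t ≡ 2·0 = 0 ≡ 0 (mod 3).
    Then x = 70 + 104·0 = 70, valid modulo lcm(104, 3) = 312: x ≡ 70 (mod 312).
Verify: 70 mod 13 = 5 ✓, 70 mod 8 = 6 ✓, 70 mod 3 = 1 ✓.

x ≡ 70 (mod 312).


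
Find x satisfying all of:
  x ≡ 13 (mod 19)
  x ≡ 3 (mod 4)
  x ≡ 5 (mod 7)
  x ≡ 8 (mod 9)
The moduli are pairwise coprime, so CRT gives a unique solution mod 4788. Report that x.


Product of moduli M = 19 · 4 · 7 · 9 = 4788.
Merge one congruence at a time:
  Start: x ≡ 13 (mod 19).
  Combine with x ≡ 3 (mod 4); new modulus lcm = 76.
    Write x = 13 + 19·t and substitute into x ≡ 3 (mod 4): 19·t ≡ 3 − 13 = -10 (mod 4).
    Reduce coefficients mod 4: 3·t ≡ 2 (mod 4).
    The inverse of 3 mod 4 is 3 (since 3·3 = 9 = 2·4 + 1), so t ≡ 3·2 = 6 ≡ 2 (mod 4).
    Then x = 13 + 19·2 = 51, valid modulo lcm(19, 4) = 76: x ≡ 51 (mod 76).
  Combine with x ≡ 5 (mod 7); new modulus lcm = 532.
    Write x = 51 + 76·t and substitute into x ≡ 5 (mod 7): 76·t ≡ 5 − 51 = -46 (mod 7).
    Reduce coefficients mod 7: 6·t ≡ 3 (mod 7).
    The inverse of 6 mod 7 is 6 (since 6·6 = 36 = 5·7 + 1), so t ≡ 6·3 = 18 ≡ 4 (mod 7).
    Then x = 51 + 76·4 = 355, valid modulo lcm(76, 7) = 532: x ≡ 355 (mod 532).
  Combine with x ≡ 8 (mod 9); new modulus lcm = 4788.
    Write x = 355 + 532·t and substitute into x ≡ 8 (mod 9): 532·t ≡ 8 − 355 = -347 (mod 9).
    Reduce coefficients mod 9: 1·t ≡ 4 (mod 9).
    So t ≡ 4 (mod 9).
    Then x = 355 + 532·4 = 2483, valid modulo lcm(532, 9) = 4788: x ≡ 2483 (mod 4788).
Verify against each original: 2483 mod 19 = 13, 2483 mod 4 = 3, 2483 mod 7 = 5, 2483 mod 9 = 8.

x ≡ 2483 (mod 4788).


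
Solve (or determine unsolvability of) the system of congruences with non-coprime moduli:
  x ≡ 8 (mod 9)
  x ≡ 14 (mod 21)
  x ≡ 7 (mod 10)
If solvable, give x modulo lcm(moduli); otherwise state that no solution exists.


Moduli 9, 21, 10 are not pairwise coprime, so CRT works modulo lcm(m_i) when all pairwise compatibility conditions hold.
Pairwise compatibility: gcd(m_i, m_j) must divide a_i - a_j for every pair.
Merge one congruence at a time:
  Start: x ≡ 8 (mod 9).
  Combine with x ≡ 14 (mod 21): gcd(9, 21) = 3; 14 - 8 = 6, which IS divisible by 3, so compatible.
    Write x = 8 + 9·t and substitute into x ≡ 14 (mod 21): 9·t ≡ 14 − 8 = 6 (mod 21).
    Divide the congruence (and modulus) by g = 3: 3·t ≡ 2 (mod 7).
    The inverse of 3 mod 7 is 5 (since 3·5 = 15 = 2·7 + 1), so t ≡ 5·2 = 10 ≡ 3 (mod 7).
    Then x = 8 + 9·3 = 35, valid modulo lcm(9, 21) = 63: x ≡ 35 (mod 63).
  Combine with x ≡ 7 (mod 10): gcd(63, 10) = 1; 7 - 35 = -28, which IS divisible by 1, so compatible.
    Write x = 35 + 63·t and substitute into x ≡ 7 (mod 10): 63·t ≡ 7 − 35 = -28 (mod 10).
    Reduce coefficients mod 10: 3·t ≡ 2 (mod 10).
    The inverse of 3 mod 10 is 7 (since 3·7 = 21 = 2·10 + 1), so t ≡ 7·2 = 14 ≡ 4 (mod 10).
    Then x = 35 + 63·4 = 287, valid modulo lcm(63, 10) = 630: x ≡ 287 (mod 630).
Verify: 287 mod 9 = 8, 287 mod 21 = 14, 287 mod 10 = 7.

x ≡ 287 (mod 630).


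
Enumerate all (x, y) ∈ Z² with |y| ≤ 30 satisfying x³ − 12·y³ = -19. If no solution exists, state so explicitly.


The equation is x³ - 12y³ = -19. For fixed y, x³ = 12·y³ − 19, so a solution requires the RHS to be a perfect cube.
Strategy: iterate y from -30 to 30, compute RHS = 12·y³ − 19, and check whether it is a (positive or negative) perfect cube.
Check small values of y:
  y = 0: RHS = -19 is not a perfect cube.
  y = 1: RHS = -7 is not a perfect cube.
  y = -1: RHS = -31 is not a perfect cube.
  y = 2: RHS = 77 is not a perfect cube.
  y = -2: RHS = -115 is not a perfect cube.
  y = 3: RHS = 305 is not a perfect cube.
  y = -3: RHS = -343 = (-7)³ ⇒ x = -7 works.
Continuing the search up to |y| = 30 finds no further solutions beyond those listed.
Collected solutions: (-7, -3).

Solutions (with |y| ≤ 30): (-7, -3).


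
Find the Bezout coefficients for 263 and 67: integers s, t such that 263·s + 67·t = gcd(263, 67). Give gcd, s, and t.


Euclidean algorithm on (263, 67) — divide until remainder is 0:
  263 = 3 · 67 + 62
  67 = 1 · 62 + 5
  62 = 12 · 5 + 2
  5 = 2 · 2 + 1
  2 = 2 · 1 + 0
gcd(263, 67) = 1.
Track Bezout coefficients alongside the remainders: start with r₀ = 263 = a·1 + b·0 (s = 1, t = 0) and r₁ = 67 = a·0 + b·1 (s = 0, t = 1); each new remainder r_{k+1} = r_{k-1} − q_k·r_k inherits s_{k+1} = s_{k-1} − q_k·s_k, t_{k+1} = t_{k-1} − q_k·t_k, so r_k = a·s_k + b·t_k at every step:
  q = 3: r = 62, s = 1 − 3·0 = 1, t = 0 − 3·1 = -3  (check: 263·1 + 67·(-3) = 62)
  q = 1: r = 5, s = 0 − 1·1 = -1, t = 1 − 1·(-3) = 4  (check: 263·(-1) + 67·4 = 5)
  q = 12: r = 2, s = 1 − 12·(-1) = 13, t = -3 − 12·4 = -51  (check: 263·13 + 67·(-51) = 2)
  q = 2: r = 1, s = -1 − 2·13 = -27, t = 4 − 2·(-51) = 106  (check: 263·(-27) + 67·106 = 1)
The row with r = 1 (the gcd) gives the Bezout coefficients s = -27, t = 106.
Result: 263 · (-27) + 67 · (106) = 1.

gcd(263, 67) = 1; s = -27, t = 106 (check: 263·(-27) + 67·106 = 1).


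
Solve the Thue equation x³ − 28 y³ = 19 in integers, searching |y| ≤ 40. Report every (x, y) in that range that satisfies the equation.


The equation is x³ - 28y³ = 19. For fixed y, x³ = 28·y³ + 19, so a solution requires the RHS to be a perfect cube.
Strategy: iterate y from -40 to 40, compute RHS = 28·y³ + 19, and check whether it is a (positive or negative) perfect cube.
Check small values of y:
  y = 0: RHS = 19 is not a perfect cube.
  y = 1: RHS = 47 is not a perfect cube.
  y = -1: RHS = -9 is not a perfect cube.
  y = 2: RHS = 243 is not a perfect cube.
  y = -2: RHS = -205 is not a perfect cube.
  y = 3: RHS = 775 is not a perfect cube.
  y = -3: RHS = -737 is not a perfect cube.
Continuing the search up to |y| = 40 finds no solutions either.
No (x, y) in the scanned range satisfies the equation.

No integer solutions with |y| ≤ 40.


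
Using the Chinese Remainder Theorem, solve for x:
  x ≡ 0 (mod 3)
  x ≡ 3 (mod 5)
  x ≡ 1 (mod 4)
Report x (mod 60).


Moduli 3, 5, 4 are pairwise coprime; by CRT there is a unique solution modulo M = 3 · 5 · 4 = 60.
Solve pairwise, accumulating the modulus:
  Start with x ≡ 0 (mod 3).
  Combine with x ≡ 3 (mod 5): since gcd(3, 5) = 1, we get a unique residue mod 15.
    Write x = 0 + 3·t and substitute into x ≡ 3 (mod 5): 3·t ≡ 3 − 0 = 3 (mod 5).
    The inverse of 3 mod 5 is 2 (since 3·2 = 6 = 1·5 + 1), so t ≡ 2·3 = 6 ≡ 1 (mod 5).
    Then x = 0 + 3·1 = 3, valid modulo lcm(3, 5) = 15: x ≡ 3 (mod 15).
  Combine with x ≡ 1 (mod 4): since gcd(15, 4) = 1, we get a unique residue mod 60.
    Write x = 3 + 15·t and substitute into x ≡ 1 (mod 4): 15·t ≡ 1 − 3 = -2 (mod 4).
    Reduce coefficients mod 4: 3·t ≡ 2 (mod 4).
    The inverse of 3 mod 4 is 3 (since 3·3 = 9 = 2·4 + 1), so t ≡ 3·2 = 6 ≡ 2 (mod 4).
    Then x = 3 + 15·2 = 33, valid modulo lcm(15, 4) = 60: x ≡ 33 (mod 60).
Verify: 33 mod 3 = 0 ✓, 33 mod 5 = 3 ✓, 33 mod 4 = 1 ✓.

x ≡ 33 (mod 60).


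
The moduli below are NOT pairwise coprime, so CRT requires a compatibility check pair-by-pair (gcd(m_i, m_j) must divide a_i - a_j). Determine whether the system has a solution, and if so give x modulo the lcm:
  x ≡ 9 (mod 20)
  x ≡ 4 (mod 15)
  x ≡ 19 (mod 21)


Moduli 20, 15, 21 are not pairwise coprime, so CRT works modulo lcm(m_i) when all pairwise compatibility conditions hold.
Pairwise compatibility: gcd(m_i, m_j) must divide a_i - a_j for every pair.
Merge one congruence at a time:
  Start: x ≡ 9 (mod 20).
  Combine with x ≡ 4 (mod 15): gcd(20, 15) = 5; 4 - 9 = -5, which IS divisible by 5, so compatible.
    Write x = 9 + 20·t and substitute into x ≡ 4 (mod 15): 20·t ≡ 4 − 9 = -5 (mod 15).
    Divide the congruence (and modulus) by g = 5: 4·t ≡ -1 (mod 3).
    Reduce coefficients mod 3: 1·t ≡ 2 (mod 3).
    So t ≡ 2 (mod 3).
    Then x = 9 + 20·2 = 49, valid modulo lcm(20, 15) = 60: x ≡ 49 (mod 60).
  Combine with x ≡ 19 (mod 21): gcd(60, 21) = 3; 19 - 49 = -30, which IS divisible by 3, so compatible.
    Write x = 49 + 60·t and substitute into x ≡ 19 (mod 21): 60·t ≡ 19 − 49 = -30 (mod 21).
    Divide the congruence (and modulus) by g = 3: 20·t ≡ -10 (mod 7).
    Reduce coefficients mod 7: 6·t ≡ 4 (mod 7).
    The inverse of 6 mod 7 is 6 (since 6·6 = 36 = 5·7 + 1), so t ≡ 6·4 = 24 ≡ 3 (mod 7).
    Then x = 49 + 60·3 = 229, valid modulo lcm(60, 21) = 420: x ≡ 229 (mod 420).
Verify: 229 mod 20 = 9, 229 mod 15 = 4, 229 mod 21 = 19.

x ≡ 229 (mod 420).


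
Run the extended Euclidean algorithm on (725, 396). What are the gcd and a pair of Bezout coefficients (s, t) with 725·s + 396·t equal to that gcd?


Euclidean algorithm on (725, 396) — divide until remainder is 0:
  725 = 1 · 396 + 329
  396 = 1 · 329 + 67
  329 = 4 · 67 + 61
  67 = 1 · 61 + 6
  61 = 10 · 6 + 1
  6 = 6 · 1 + 0
gcd(725, 396) = 1.
Track Bezout coefficients alongside the remainders: start with r₀ = 725 = a·1 + b·0 (s = 1, t = 0) and r₁ = 396 = a·0 + b·1 (s = 0, t = 1); each new remainder r_{k+1} = r_{k-1} − q_k·r_k inherits s_{k+1} = s_{k-1} − q_k·s_k, t_{k+1} = t_{k-1} − q_k·t_k, so r_k = a·s_k + b·t_k at every step:
  q = 1: r = 329, s = 1 − 1·0 = 1, t = 0 − 1·1 = -1  (check: 725·1 + 396·(-1) = 329)
  q = 1: r = 67, s = 0 − 1·1 = -1, t = 1 − 1·(-1) = 2  (check: 725·(-1) + 396·2 = 67)
  q = 4: r = 61, s = 1 − 4·(-1) = 5, t = -1 − 4·2 = -9  (check: 725·5 + 396·(-9) = 61)
  q = 1: r = 6, s = -1 − 1·5 = -6, t = 2 − 1·(-9) = 11  (check: 725·(-6) + 396·11 = 6)
  q = 10: r = 1, s = 5 − 10·(-6) = 65, t = -9 − 10·11 = -119  (check: 725·65 + 396·(-119) = 1)
The row with r = 1 (the gcd) gives the Bezout coefficients s = 65, t = -119.
Result: 725 · (65) + 396 · (-119) = 1.

gcd(725, 396) = 1; s = 65, t = -119 (check: 725·65 + 396·(-119) = 1).


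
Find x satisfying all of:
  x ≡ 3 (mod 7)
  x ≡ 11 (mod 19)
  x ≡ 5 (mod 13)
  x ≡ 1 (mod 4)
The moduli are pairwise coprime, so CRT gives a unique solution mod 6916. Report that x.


Product of moduli M = 7 · 19 · 13 · 4 = 6916.
Merge one congruence at a time:
  Start: x ≡ 3 (mod 7).
  Combine with x ≡ 11 (mod 19); new modulus lcm = 133.
    Write x = 3 + 7·t and substitute into x ≡ 11 (mod 19): 7·t ≡ 11 − 3 = 8 (mod 19).
    The inverse of 7 mod 19 is 11 (since 7·11 = 77 = 4·19 + 1), so t ≡ 11·8 = 88 ≡ 12 (mod 19).
    Then x = 3 + 7·12 = 87, valid modulo lcm(7, 19) = 133: x ≡ 87 (mod 133).
  Combine with x ≡ 5 (mod 13); new modulus lcm = 1729.
    Write x = 87 + 133·t and substitute into x ≡ 5 (mod 13): 133·t ≡ 5 − 87 = -82 (mod 13).
    Reduce coefficients mod 13: 3·t ≡ 9 (mod 13).
    The inverse of 3 mod 13 is 9 (since 3·9 = 27 = 2·13 + 1), so t ≡ 9·9 = 81 ≡ 3 (mod 13).
    Then x = 87 + 133·3 = 486, valid modulo lcm(133, 13) = 1729: x ≡ 486 (mod 1729).
  Combine with x ≡ 1 (mod 4); new modulus lcm = 6916.
    Write x = 486 + 1729·t and substitute into x ≡ 1 (mod 4): 1729·t ≡ 1 − 486 = -485 (mod 4).
    Reduce coefficients mod 4: 1·t ≡ 3 (mod 4).
    So t ≡ 3 (mod 4).
    Then x = 486 + 1729·3 = 5673, valid modulo lcm(1729, 4) = 6916: x ≡ 5673 (mod 6916).
Verify against each original: 5673 mod 7 = 3, 5673 mod 19 = 11, 5673 mod 13 = 5, 5673 mod 4 = 1.

x ≡ 5673 (mod 6916).


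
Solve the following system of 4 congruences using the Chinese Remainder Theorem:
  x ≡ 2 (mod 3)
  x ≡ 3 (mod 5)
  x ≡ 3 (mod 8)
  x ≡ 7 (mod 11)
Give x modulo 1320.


Product of moduli M = 3 · 5 · 8 · 11 = 1320.
Merge one congruence at a time:
  Start: x ≡ 2 (mod 3).
  Combine with x ≡ 3 (mod 5); new modulus lcm = 15.
    Write x = 2 + 3·t and substitute into x ≡ 3 (mod 5): 3·t ≡ 3 − 2 = 1 (mod 5).
    The inverse of 3 mod 5 is 2 (since 3·2 = 6 = 1·5 + 1), so t ≡ 2·1 = 2 ≡ 2 (mod 5).
    Then x = 2 + 3·2 = 8, valid modulo lcm(3, 5) = 15: x ≡ 8 (mod 15).
  Combine with x ≡ 3 (mod 8); new modulus lcm = 120.
    Write x = 8 + 15·t and substitute into x ≡ 3 (mod 8): 15·t ≡ 3 − 8 = -5 (mod 8).
    Reduce coefficients mod 8: 7·t ≡ 3 (mod 8).
    The inverse of 7 mod 8 is 7 (since 7·7 = 49 = 6·8 + 1), so t ≡ 7·3 = 21 ≡ 5 (mod 8).
    Then x = 8 + 15·5 = 83, valid modulo lcm(15, 8) = 120: x ≡ 83 (mod 120).
  Combine with x ≡ 7 (mod 11); new modulus lcm = 1320.
    Write x = 83 + 120·t and substitute into x ≡ 7 (mod 11): 120·t ≡ 7 − 83 = -76 (mod 11).
    Reduce coefficients mod 11: 10·t ≡ 1 (mod 11).
    The inverse of 10 mod 11 is 10 (since 10·10 = 100 = 9·11 + 1), so t ≡ 10·1 = 10 ≡ 10 (mod 11).
    Then x = 83 + 120·10 = 1283, valid modulo lcm(120, 11) = 1320: x ≡ 1283 (mod 1320).
Verify against each original: 1283 mod 3 = 2, 1283 mod 5 = 3, 1283 mod 8 = 3, 1283 mod 11 = 7.

x ≡ 1283 (mod 1320).


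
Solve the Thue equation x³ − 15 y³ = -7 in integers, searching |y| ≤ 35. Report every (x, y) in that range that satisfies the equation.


The equation is x³ - 15y³ = -7. For fixed y, x³ = 15·y³ − 7, so a solution requires the RHS to be a perfect cube.
Strategy: iterate y from -35 to 35, compute RHS = 15·y³ − 7, and check whether it is a (positive or negative) perfect cube.
Check small values of y:
  y = 0: RHS = -7 is not a perfect cube.
  y = 1: RHS = 8 = (2)³ ⇒ x = 2 works.
  y = -1: RHS = -22 is not a perfect cube.
  y = 2: RHS = 113 is not a perfect cube.
  y = -2: RHS = -127 is not a perfect cube.
  y = 3: RHS = 398 is not a perfect cube.
  y = -3: RHS = -412 is not a perfect cube.
Continuing the search up to |y| = 35 finds no further solutions beyond those listed.
Collected solutions: (2, 1).

Solutions (with |y| ≤ 35): (2, 1).


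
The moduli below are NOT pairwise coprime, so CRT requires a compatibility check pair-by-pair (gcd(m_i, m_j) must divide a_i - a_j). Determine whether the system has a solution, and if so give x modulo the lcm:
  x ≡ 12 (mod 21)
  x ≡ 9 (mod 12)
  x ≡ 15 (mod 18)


Moduli 21, 12, 18 are not pairwise coprime, so CRT works modulo lcm(m_i) when all pairwise compatibility conditions hold.
Pairwise compatibility: gcd(m_i, m_j) must divide a_i - a_j for every pair.
Merge one congruence at a time:
  Start: x ≡ 12 (mod 21).
  Combine with x ≡ 9 (mod 12): gcd(21, 12) = 3; 9 - 12 = -3, which IS divisible by 3, so compatible.
    Write x = 12 + 21·t and substitute into x ≡ 9 (mod 12): 21·t ≡ 9 − 12 = -3 (mod 12).
    Divide the congruence (and modulus) by g = 3: 7·t ≡ -1 (mod 4).
    Reduce coefficients mod 4: 3·t ≡ 3 (mod 4).
    The inverse of 3 mod 4 is 3 (since 3·3 = 9 = 2·4 + 1), so t ≡ 3·3 = 9 ≡ 1 (mod 4).
    Then x = 12 + 21·1 = 33, valid modulo lcm(21, 12) = 84: x ≡ 33 (mod 84).
  Combine with x ≡ 15 (mod 18): gcd(84, 18) = 6; 15 - 33 = -18, which IS divisible by 6, so compatible.
    Write x = 33 + 84·t and substitute into x ≡ 15 (mod 18): 84·t ≡ 15 − 33 = -18 (mod 18).
    Divide the congruence (and modulus) by g = 6: 14·t ≡ -3 (mod 3).
    Reduce coefficients mod 3: 2·t ≡ 0 (mod 3).
    The inverse of 2 mod 3 is 2 (since 2·2 = 4 = 1·3 + 1), so t ≡ 2·0 = 0 ≡ 0 (mod 3).
    Then x = 33 + 84·0 = 33, valid modulo lcm(84, 18) = 252: x ≡ 33 (mod 252).
Verify: 33 mod 21 = 12, 33 mod 12 = 9, 33 mod 18 = 15.

x ≡ 33 (mod 252).


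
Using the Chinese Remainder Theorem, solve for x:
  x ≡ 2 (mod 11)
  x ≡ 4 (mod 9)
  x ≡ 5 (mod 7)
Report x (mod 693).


Moduli 11, 9, 7 are pairwise coprime; by CRT there is a unique solution modulo M = 11 · 9 · 7 = 693.
Solve pairwise, accumulating the modulus:
  Start with x ≡ 2 (mod 11).
  Combine with x ≡ 4 (mod 9): since gcd(11, 9) = 1, we get a unique residue mod 99.
    Write x = 2 + 11·t and substitute into x ≡ 4 (mod 9): 11·t ≡ 4 − 2 = 2 (mod 9).
    Reduce coefficients mod 9: 2·t ≡ 2 (mod 9).
    The inverse of 2 mod 9 is 5 (since 2·5 = 10 = 1·9 + 1), so t ≡ 5·2 = 10 ≡ 1 (mod 9).
    Then x = 2 + 11·1 = 13, valid modulo lcm(11, 9) = 99: x ≡ 13 (mod 99).
  Combine with x ≡ 5 (mod 7): since gcd(99, 7) = 1, we get a unique residue mod 693.
    Write x = 13 + 99·t and substitute into x ≡ 5 (mod 7): 99·t ≡ 5 − 13 = -8 (mod 7).
    Reduce coefficients mod 7: 1·t ≡ 6 (mod 7).
    So t ≡ 6 (mod 7).
    Then x = 13 + 99·6 = 607, valid modulo lcm(99, 7) = 693: x ≡ 607 (mod 693).
Verify: 607 mod 11 = 2 ✓, 607 mod 9 = 4 ✓, 607 mod 7 = 5 ✓.

x ≡ 607 (mod 693).


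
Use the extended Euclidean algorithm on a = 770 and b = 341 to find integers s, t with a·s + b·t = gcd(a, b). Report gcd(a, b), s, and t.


Euclidean algorithm on (770, 341) — divide until remainder is 0:
  770 = 2 · 341 + 88
  341 = 3 · 88 + 77
  88 = 1 · 77 + 11
  77 = 7 · 11 + 0
gcd(770, 341) = 11.
Track Bezout coefficients alongside the remainders: start with r₀ = 770 = a·1 + b·0 (s = 1, t = 0) and r₁ = 341 = a·0 + b·1 (s = 0, t = 1); each new remainder r_{k+1} = r_{k-1} − q_k·r_k inherits s_{k+1} = s_{k-1} − q_k·s_k, t_{k+1} = t_{k-1} − q_k·t_k, so r_k = a·s_k + b·t_k at every step:
  q = 2: r = 88, s = 1 − 2·0 = 1, t = 0 − 2·1 = -2  (check: 770·1 + 341·(-2) = 88)
  q = 3: r = 77, s = 0 − 3·1 = -3, t = 1 − 3·(-2) = 7  (check: 770·(-3) + 341·7 = 77)
  q = 1: r = 11, s = 1 − 1·(-3) = 4, t = -2 − 1·7 = -9  (check: 770·4 + 341·(-9) = 11)
The row with r = 11 (the gcd) gives the Bezout coefficients s = 4, t = -9.
Result: 770 · (4) + 341 · (-9) = 11.

gcd(770, 341) = 11; s = 4, t = -9 (check: 770·4 + 341·(-9) = 11).


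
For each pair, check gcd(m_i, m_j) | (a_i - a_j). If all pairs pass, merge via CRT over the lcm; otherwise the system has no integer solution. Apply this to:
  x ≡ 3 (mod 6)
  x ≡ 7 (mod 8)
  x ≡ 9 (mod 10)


Moduli 6, 8, 10 are not pairwise coprime, so CRT works modulo lcm(m_i) when all pairwise compatibility conditions hold.
Pairwise compatibility: gcd(m_i, m_j) must divide a_i - a_j for every pair.
Merge one congruence at a time:
  Start: x ≡ 3 (mod 6).
  Combine with x ≡ 7 (mod 8): gcd(6, 8) = 2; 7 - 3 = 4, which IS divisible by 2, so compatible.
    Write x = 3 + 6·t and substitute into x ≡ 7 (mod 8): 6·t ≡ 7 − 3 = 4 (mod 8).
    Divide the congruence (and modulus) by g = 2: 3·t ≡ 2 (mod 4).
    The inverse of 3 mod 4 is 3 (since 3·3 = 9 = 2·4 + 1), so t ≡ 3·2 = 6 ≡ 2 (mod 4).
    Then x = 3 + 6·2 = 15, valid modulo lcm(6, 8) = 24: x ≡ 15 (mod 24).
  Combine with x ≡ 9 (mod 10): gcd(24, 10) = 2; 9 - 15 = -6, which IS divisible by 2, so compatible.
    Write x = 15 + 24·t and substitute into x ≡ 9 (mod 10): 24·t ≡ 9 − 15 = -6 (mod 10).
    Divide the congruence (and modulus) by g = 2: 12·t ≡ -3 (mod 5).
    Reduce coefficients mod 5: 2·t ≡ 2 (mod 5).
    The inverse of 2 mod 5 is 3 (since 2·3 = 6 = 1·5 + 1), so t ≡ 3·2 = 6 ≡ 1 (mod 5).
    Then x = 15 + 24·1 = 39, valid modulo lcm(24, 10) = 120: x ≡ 39 (mod 120).
Verify: 39 mod 6 = 3, 39 mod 8 = 7, 39 mod 10 = 9.

x ≡ 39 (mod 120).


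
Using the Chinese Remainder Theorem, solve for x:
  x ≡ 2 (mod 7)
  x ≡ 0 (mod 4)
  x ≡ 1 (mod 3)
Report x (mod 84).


Moduli 7, 4, 3 are pairwise coprime; by CRT there is a unique solution modulo M = 7 · 4 · 3 = 84.
Solve pairwise, accumulating the modulus:
  Start with x ≡ 2 (mod 7).
  Combine with x ≡ 0 (mod 4): since gcd(7, 4) = 1, we get a unique residue mod 28.
    Write x = 2 + 7·t and substitute into x ≡ 0 (mod 4): 7·t ≡ 0 − 2 = -2 (mod 4).
    Reduce coefficients mod 4: 3·t ≡ 2 (mod 4).
    The inverse of 3 mod 4 is 3 (since 3·3 = 9 = 2·4 + 1), so t ≡ 3·2 = 6 ≡ 2 (mod 4).
    Then x = 2 + 7·2 = 16, valid modulo lcm(7, 4) = 28: x ≡ 16 (mod 28).
  Combine with x ≡ 1 (mod 3): since gcd(28, 3) = 1, we get a unique residue mod 84.
    Write x = 16 + 28·t and substitute into x ≡ 1 (mod 3): 28·t ≡ 1 − 16 = -15 (mod 3).
    Reduce coefficients mod 3: 1·t ≡ 0 (mod 3).
    So t ≡ 0 (mod 3).
    Then x = 16 + 28·0 = 16, valid modulo lcm(28, 3) = 84: x ≡ 16 (mod 84).
Verify: 16 mod 7 = 2 ✓, 16 mod 4 = 0 ✓, 16 mod 3 = 1 ✓.

x ≡ 16 (mod 84).


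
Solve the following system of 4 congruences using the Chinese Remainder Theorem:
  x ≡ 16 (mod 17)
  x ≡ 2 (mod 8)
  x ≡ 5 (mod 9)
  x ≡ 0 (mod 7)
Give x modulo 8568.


Product of moduli M = 17 · 8 · 9 · 7 = 8568.
Merge one congruence at a time:
  Start: x ≡ 16 (mod 17).
  Combine with x ≡ 2 (mod 8); new modulus lcm = 136.
    Write x = 16 + 17·t and substitute into x ≡ 2 (mod 8): 17·t ≡ 2 − 16 = -14 (mod 8).
    Reduce coefficients mod 8: 1·t ≡ 2 (mod 8).
    So t ≡ 2 (mod 8).
    Then x = 16 + 17·2 = 50, valid modulo lcm(17, 8) = 136: x ≡ 50 (mod 136).
  Combine with x ≡ 5 (mod 9); new modulus lcm = 1224.
    Write x = 50 + 136·t and substitute into x ≡ 5 (mod 9): 136·t ≡ 5 − 50 = -45 (mod 9).
    Reduce coefficients mod 9: 1·t ≡ 0 (mod 9).
    So t ≡ 0 (mod 9).
    Then x = 50 + 136·0 = 50, valid modulo lcm(136, 9) = 1224: x ≡ 50 (mod 1224).
  Combine with x ≡ 0 (mod 7); new modulus lcm = 8568.
    Write x = 50 + 1224·t and substitute into x ≡ 0 (mod 7): 1224·t ≡ 0 − 50 = -50 (mod 7).
    Reduce coefficients mod 7: 6·t ≡ 6 (mod 7).
    The inverse of 6 mod 7 is 6 (since 6·6 = 36 = 5·7 + 1), so t ≡ 6·6 = 36 ≡ 1 (mod 7).
    Then x = 50 + 1224·1 = 1274, valid modulo lcm(1224, 7) = 8568: x ≡ 1274 (mod 8568).
Verify against each original: 1274 mod 17 = 16, 1274 mod 8 = 2, 1274 mod 9 = 5, 1274 mod 7 = 0.

x ≡ 1274 (mod 8568).


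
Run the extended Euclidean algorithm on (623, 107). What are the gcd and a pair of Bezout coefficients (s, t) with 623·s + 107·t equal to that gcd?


Euclidean algorithm on (623, 107) — divide until remainder is 0:
  623 = 5 · 107 + 88
  107 = 1 · 88 + 19
  88 = 4 · 19 + 12
  19 = 1 · 12 + 7
  12 = 1 · 7 + 5
  7 = 1 · 5 + 2
  5 = 2 · 2 + 1
  2 = 2 · 1 + 0
gcd(623, 107) = 1.
Track Bezout coefficients alongside the remainders: start with r₀ = 623 = a·1 + b·0 (s = 1, t = 0) and r₁ = 107 = a·0 + b·1 (s = 0, t = 1); each new remainder r_{k+1} = r_{k-1} − q_k·r_k inherits s_{k+1} = s_{k-1} − q_k·s_k, t_{k+1} = t_{k-1} − q_k·t_k, so r_k = a·s_k + b·t_k at every step:
  q = 5: r = 88, s = 1 − 5·0 = 1, t = 0 − 5·1 = -5  (check: 623·1 + 107·(-5) = 88)
  q = 1: r = 19, s = 0 − 1·1 = -1, t = 1 − 1·(-5) = 6  (check: 623·(-1) + 107·6 = 19)
  q = 4: r = 12, s = 1 − 4·(-1) = 5, t = -5 − 4·6 = -29  (check: 623·5 + 107·(-29) = 12)
  q = 1: r = 7, s = -1 − 1·5 = -6, t = 6 − 1·(-29) = 35  (check: 623·(-6) + 107·35 = 7)
  q = 1: r = 5, s = 5 − 1·(-6) = 11, t = -29 − 1·35 = -64  (check: 623·11 + 107·(-64) = 5)
  q = 1: r = 2, s = -6 − 1·11 = -17, t = 35 − 1·(-64) = 99  (check: 623·(-17) + 107·99 = 2)
  q = 2: r = 1, s = 11 − 2·(-17) = 45, t = -64 − 2·99 = -262  (check: 623·45 + 107·(-262) = 1)
The row with r = 1 (the gcd) gives the Bezout coefficients s = 45, t = -262.
Result: 623 · (45) + 107 · (-262) = 1.

gcd(623, 107) = 1; s = 45, t = -262 (check: 623·45 + 107·(-262) = 1).


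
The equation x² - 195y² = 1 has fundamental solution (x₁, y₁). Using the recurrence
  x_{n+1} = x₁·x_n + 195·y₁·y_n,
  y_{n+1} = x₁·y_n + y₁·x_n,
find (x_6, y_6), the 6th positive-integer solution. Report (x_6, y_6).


Step 1: Find the fundamental solution (x₁, y₁) of x² - 195y² = 1.
  Expand √195 as a continued fraction. a₀ = ⌊√195⌋ = 13; iterate m_{k+1} = d_k·a_k − m_k, d_{k+1} = (195 − m_{k+1}²)/d_k, a_{k+1} = ⌊(a₀ + m_{k+1})/d_{k+1}⌋ (starting m₀ = 0, d₀ = 1), with convergents p_k = a_k·p_{k-1} + p_{k-2}, q_k = a_k·q_{k-1} + q_{k-2} (p₋₁ = 1, q₋₁ = 0):
  k = 0: a₀ = 13; p₀/q₀ = 13/1; p₀² − 195·q₀² = 169 − 195 = -26.
  k = 1: m = 13, d = 26, a = ⌊(13 + 13)/26⌋ = 1; p/q = (1·13 + 1)/(1·1 + 0) = 14/1; p² − 195·q² = 196 − 195 = 1.
  The first convergent with p² − 195·q² = 1 gives the fundamental solution (x₁, y₁) = (14, 1).
Step 2: Apply the recurrence (x_{n+1}, y_{n+1}) = (x₁x_n + 195y₁y_n, x₁y_n + y₁x_n) repeatedly.
  From (x_1, y_1) = (14, 1): x_2 = 14·14 + 195·1·1 = 391; y_2 = 14·1 + 1·14 = 28.
  From (x_2, y_2) = (391, 28): x_3 = 14·391 + 195·1·28 = 10934; y_3 = 14·28 + 1·391 = 783.
  From (x_3, y_3) = (10934, 783): x_4 = 14·10934 + 195·1·783 = 305761; y_4 = 14·783 + 1·10934 = 21896.
  From (x_4, y_4) = (305761, 21896): x_5 = 14·305761 + 195·1·21896 = 8550374; y_5 = 14·21896 + 1·305761 = 612305.
  From (x_5, y_5) = (8550374, 612305): x_6 = 14·8550374 + 195·1·612305 = 239104711; y_6 = 14·612305 + 1·8550374 = 17122644.
Step 3: Verify x_6² - 195·y_6² = 57171062822393521 - 57171062822393520 = 1 (should be 1). ✓

(x_1, y_1) = (14, 1); (x_6, y_6) = (239104711, 17122644).
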